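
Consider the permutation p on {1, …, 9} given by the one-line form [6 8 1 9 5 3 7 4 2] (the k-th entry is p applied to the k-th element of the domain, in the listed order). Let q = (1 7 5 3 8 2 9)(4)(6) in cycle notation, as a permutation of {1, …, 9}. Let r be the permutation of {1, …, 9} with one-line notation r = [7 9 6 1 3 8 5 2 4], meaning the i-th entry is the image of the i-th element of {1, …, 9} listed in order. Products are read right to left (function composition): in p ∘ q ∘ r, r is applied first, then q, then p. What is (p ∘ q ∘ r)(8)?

2

Chase 8: r(8) = 2; q(2) = 9; p(9) = 2. Hence (p ∘ q ∘ r)(8) = 2.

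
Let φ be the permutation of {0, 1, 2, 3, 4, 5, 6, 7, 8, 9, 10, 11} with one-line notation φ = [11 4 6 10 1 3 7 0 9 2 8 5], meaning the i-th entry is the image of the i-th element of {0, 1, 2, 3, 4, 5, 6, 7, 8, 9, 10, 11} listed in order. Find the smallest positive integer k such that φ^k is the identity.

10

Writing φ as disjoint cycles, the cycle lengths are 10, 2.
Since disjoint cycles commute, ord(φ) = lcm(10, 2) = 10.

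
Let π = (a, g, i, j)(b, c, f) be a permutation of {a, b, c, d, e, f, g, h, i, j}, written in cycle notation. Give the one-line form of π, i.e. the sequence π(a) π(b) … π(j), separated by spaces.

Reading each image from the cycles: a↦g, b↦c, c↦f, d↦d, e↦e, f↦b, g↦i, h↦h, i↦j, j↦a.
So the one-line form is g c f d e b i h j a.

g c f d e b i h j a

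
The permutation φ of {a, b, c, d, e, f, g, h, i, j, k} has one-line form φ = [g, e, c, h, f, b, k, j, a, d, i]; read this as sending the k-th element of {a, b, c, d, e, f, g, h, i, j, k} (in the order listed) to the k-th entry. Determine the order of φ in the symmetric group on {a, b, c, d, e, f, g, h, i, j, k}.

12

Writing φ as disjoint cycles, the cycle lengths are 4, 3, 3, 1.
Since disjoint cycles commute, ord(φ) = lcm(4, 3, 3) = 12.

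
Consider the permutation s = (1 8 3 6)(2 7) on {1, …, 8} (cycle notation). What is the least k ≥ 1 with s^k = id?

The disjoint cycles have lengths 4, 2, 1, 1.
Since disjoint cycles commute, ord(s) = lcm(4, 2) = 4.

4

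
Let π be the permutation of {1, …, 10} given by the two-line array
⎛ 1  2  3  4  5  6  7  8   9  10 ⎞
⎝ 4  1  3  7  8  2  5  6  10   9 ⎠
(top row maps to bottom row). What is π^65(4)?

Tracing 4 → 7 → … returns to 4 after 7 steps, so 4 lies in a 7-cycle (1, 4, 7, 5, 8, 6, 2).
Since the cycle has length 7, π^65 acts on it the same as π^2 (65 mod 7 = 2).
Advancing 2 steps from 4: 4 → 7 → 5.

5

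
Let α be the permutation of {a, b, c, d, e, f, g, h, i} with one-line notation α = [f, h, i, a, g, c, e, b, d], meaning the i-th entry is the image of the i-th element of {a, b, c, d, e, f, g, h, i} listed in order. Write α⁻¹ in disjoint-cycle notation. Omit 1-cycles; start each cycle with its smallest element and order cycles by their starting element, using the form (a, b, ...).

(a, d, i, c, f)(b, h)(e, g)

The cycle decomposition of α is (a, f, c, i, d)(b, h)(e, g).
The inverse reverses every cycle; in canonical form, α⁻¹ = (a, d, i, c, f)(b, h)(e, g).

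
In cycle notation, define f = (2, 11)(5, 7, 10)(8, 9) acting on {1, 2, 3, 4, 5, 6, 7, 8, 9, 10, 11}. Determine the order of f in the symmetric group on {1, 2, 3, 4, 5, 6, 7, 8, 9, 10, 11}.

The disjoint cycles have lengths 3, 2, 2, 1, 1, 1, 1.
Since disjoint cycles commute, ord(f) = lcm(3, 2, 2) = 6.

6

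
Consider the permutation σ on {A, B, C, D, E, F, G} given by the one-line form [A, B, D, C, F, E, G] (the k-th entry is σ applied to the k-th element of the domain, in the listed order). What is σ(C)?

D

C is element number 3 of the domain, and entry number 3 of the one-line form is D, so σ(C) = D.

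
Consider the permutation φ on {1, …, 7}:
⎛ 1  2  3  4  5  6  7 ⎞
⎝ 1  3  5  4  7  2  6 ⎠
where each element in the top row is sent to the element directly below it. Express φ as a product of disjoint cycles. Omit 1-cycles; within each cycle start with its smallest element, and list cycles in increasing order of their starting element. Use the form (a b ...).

Start at 2 and follow images: 2 → 3 → 5 → 7 → 6 → 2, giving the cycle (2 3 5 7 6).
Repeating from the next unused element and collecting all non-trivial cycles gives (2 3 5 7 6).

(2 3 5 7 6)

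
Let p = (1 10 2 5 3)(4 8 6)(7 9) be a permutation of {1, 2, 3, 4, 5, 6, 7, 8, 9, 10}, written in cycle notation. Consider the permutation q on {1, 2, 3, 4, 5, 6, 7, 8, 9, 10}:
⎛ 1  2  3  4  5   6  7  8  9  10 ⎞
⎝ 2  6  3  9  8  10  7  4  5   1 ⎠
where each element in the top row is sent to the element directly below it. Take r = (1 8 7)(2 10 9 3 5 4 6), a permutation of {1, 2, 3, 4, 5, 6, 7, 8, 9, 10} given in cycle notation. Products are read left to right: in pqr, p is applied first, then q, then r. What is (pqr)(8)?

(pqr)(8) = r(q(p(8))). p(8) = 6, then q(6) = 10, then r(10) = 9, so the result is 9.

9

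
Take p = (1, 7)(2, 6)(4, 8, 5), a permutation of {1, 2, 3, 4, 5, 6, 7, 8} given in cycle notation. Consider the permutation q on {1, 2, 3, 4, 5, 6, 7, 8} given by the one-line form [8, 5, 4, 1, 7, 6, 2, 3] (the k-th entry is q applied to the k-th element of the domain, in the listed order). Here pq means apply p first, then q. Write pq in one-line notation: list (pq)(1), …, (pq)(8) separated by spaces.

(pq)(x) = q(p(x)). Computing each image: q(p(1)) = q(7) = 2, q(p(2)) = q(6) = 6, q(p(3)) = q(3) = 4, q(p(4)) = q(8) = 3, q(p(5)) = q(4) = 1, q(p(6)) = q(2) = 5, q(p(7)) = q(1) = 8, q(p(8)) = q(5) = 7.
Hence pq = [2 6 4 3 1 5 8 7].

2 6 4 3 1 5 8 7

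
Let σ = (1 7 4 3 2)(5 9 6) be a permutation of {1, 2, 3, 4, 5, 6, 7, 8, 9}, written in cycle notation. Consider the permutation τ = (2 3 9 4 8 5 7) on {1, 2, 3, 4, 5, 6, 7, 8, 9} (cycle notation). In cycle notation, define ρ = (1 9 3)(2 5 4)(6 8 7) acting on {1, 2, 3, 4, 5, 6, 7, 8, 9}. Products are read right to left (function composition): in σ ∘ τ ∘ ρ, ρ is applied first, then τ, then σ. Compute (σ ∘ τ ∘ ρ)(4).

(σ ∘ τ ∘ ρ)(4) = σ(τ(ρ(4))). ρ(4) = 2, then τ(2) = 3, then σ(3) = 2, so the result is 2.

2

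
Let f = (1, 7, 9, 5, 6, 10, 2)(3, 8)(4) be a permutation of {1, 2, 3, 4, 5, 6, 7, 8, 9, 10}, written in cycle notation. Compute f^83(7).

1

7 lies in the 7-cycle (1, 7, 9, 5, 6, 10, 2).
On a 7-cycle, f^7 is the identity, so f^83 = f^6 there (83 ≡ 6 mod 7).
Stepping 6 places around the cycle: 7 → 9 → 5 → 6 → 10 → 2 → 1.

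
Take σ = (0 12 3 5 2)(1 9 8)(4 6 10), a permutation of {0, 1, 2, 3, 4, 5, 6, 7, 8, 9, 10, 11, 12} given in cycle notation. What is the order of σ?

15

The disjoint cycles have lengths 5, 3, 3, 1, 1.
The order is lcm(5, 3, 3) = 15.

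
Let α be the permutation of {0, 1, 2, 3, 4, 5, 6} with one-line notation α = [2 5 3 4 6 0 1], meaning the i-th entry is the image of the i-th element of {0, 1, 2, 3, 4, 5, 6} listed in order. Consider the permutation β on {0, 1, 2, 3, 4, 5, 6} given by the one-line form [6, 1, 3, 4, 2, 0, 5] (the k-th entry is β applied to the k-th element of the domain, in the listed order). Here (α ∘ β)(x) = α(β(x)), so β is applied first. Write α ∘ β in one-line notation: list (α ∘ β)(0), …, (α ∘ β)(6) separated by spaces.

Chase each element through β then α: 0 → 6 → 1; 1 → 1 → 5; 2 → 3 → 4; 3 → 4 → 6; 4 → 2 → 3; 5 → 0 → 2; 6 → 5 → 0.
Collecting the images, α ∘ β = [1 5 4 6 3 2 0].

1 5 4 6 3 2 0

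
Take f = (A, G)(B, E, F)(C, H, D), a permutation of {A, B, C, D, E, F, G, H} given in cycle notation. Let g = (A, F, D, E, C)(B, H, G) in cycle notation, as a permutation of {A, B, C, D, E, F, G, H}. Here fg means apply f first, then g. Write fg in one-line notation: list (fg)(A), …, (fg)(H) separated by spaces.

(fg)(x) = g(f(x)). Computing each image: g(f(A)) = g(G) = B, g(f(B)) = g(E) = C, g(f(C)) = g(H) = G, g(f(D)) = g(C) = A, g(f(E)) = g(F) = D, g(f(F)) = g(B) = H, g(f(G)) = g(A) = F, g(f(H)) = g(D) = E.
Hence fg = [B C G A D H F E].

B C G A D H F E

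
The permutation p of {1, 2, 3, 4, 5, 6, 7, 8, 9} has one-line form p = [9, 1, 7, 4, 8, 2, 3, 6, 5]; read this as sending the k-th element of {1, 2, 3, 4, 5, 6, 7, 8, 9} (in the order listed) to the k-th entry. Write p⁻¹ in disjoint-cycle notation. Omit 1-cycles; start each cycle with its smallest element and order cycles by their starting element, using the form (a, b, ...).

The cycle decomposition of p is (1, 9, 5, 8, 6, 2)(3, 7).
Reversing each cycle (and rotating so the smallest element leads) gives p⁻¹ = (1, 2, 6, 8, 5, 9)(3, 7).

(1, 2, 6, 8, 5, 9)(3, 7)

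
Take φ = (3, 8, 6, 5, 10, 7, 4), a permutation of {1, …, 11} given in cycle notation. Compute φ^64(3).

8

3 lies in the 7-cycle (3, 8, 6, 5, 10, 7, 4).
On a 7-cycle, φ^7 is the identity, so φ^64 = φ^1 there (64 ≡ 1 mod 7).
Advancing 1 step from 3: 3 → 8.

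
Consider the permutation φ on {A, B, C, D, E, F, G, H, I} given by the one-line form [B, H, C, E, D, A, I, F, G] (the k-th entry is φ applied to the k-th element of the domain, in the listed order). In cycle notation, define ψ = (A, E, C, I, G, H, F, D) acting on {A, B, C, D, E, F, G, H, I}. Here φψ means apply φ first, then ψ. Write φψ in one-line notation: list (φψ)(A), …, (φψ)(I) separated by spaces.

For each element, apply φ then ψ: A → B → B; B → H → F; C → C → I; D → E → C; E → D → A; F → A → E; G → I → G; H → F → D; I → G → H.
Collecting the images, φψ = [B F I C A E G D H].

B F I C A E G D H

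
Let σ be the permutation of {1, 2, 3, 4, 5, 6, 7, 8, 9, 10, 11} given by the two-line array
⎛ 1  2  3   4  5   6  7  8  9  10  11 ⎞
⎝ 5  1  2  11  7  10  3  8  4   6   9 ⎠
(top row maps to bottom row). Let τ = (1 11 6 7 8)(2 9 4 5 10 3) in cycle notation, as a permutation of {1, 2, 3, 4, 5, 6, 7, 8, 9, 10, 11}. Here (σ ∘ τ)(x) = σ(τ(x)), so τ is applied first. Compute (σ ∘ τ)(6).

3

τ(6) = 7, then σ(7) = 3; composing gives (σ ∘ τ)(6) = 3.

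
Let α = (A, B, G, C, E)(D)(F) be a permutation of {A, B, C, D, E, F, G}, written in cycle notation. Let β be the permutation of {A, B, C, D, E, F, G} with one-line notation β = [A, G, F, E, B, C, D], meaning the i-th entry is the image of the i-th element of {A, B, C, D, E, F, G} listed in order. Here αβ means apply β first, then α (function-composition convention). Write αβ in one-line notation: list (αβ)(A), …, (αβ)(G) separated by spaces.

B C F A G E D

For each element, apply β then α: A → A → B; B → G → C; C → F → F; D → E → A; E → B → G; F → C → E; G → D → D.
Collecting the images, αβ = [B C F A G E D].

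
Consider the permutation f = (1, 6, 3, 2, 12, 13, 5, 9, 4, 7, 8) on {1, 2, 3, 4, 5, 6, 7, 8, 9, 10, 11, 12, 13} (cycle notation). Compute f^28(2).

7

2 lies in the 11-cycle (1, 6, 3, 2, 12, 13, 5, 9, 4, 7, 8).
Since the cycle has length 11, f^28 acts on it the same as f^6 (28 mod 11 = 6).
Stepping 6 places around the cycle: 2 → 12 → 13 → 5 → 9 → 4 → 7.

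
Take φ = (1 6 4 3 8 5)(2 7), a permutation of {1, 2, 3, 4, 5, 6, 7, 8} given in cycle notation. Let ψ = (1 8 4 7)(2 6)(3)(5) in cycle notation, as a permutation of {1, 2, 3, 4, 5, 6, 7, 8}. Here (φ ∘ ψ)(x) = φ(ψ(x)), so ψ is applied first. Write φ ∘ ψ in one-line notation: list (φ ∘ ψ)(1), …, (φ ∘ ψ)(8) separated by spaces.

5 4 8 2 1 7 6 3

Chase each element through ψ then φ: 1 → 8 → 5; 2 → 6 → 4; 3 → 3 → 8; 4 → 7 → 2; 5 → 5 → 1; 6 → 2 → 7; 7 → 1 → 6; 8 → 4 → 3.
Collecting the images, φ ∘ ψ = [5 4 8 2 1 7 6 3].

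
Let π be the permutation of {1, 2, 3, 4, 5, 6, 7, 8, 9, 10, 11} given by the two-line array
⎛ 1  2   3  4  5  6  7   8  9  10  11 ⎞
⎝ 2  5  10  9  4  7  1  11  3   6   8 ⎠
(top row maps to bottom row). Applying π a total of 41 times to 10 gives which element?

5

Tracing 10 → 6 → … returns to 10 after 9 steps, so 10 lies in a 9-cycle (1 2 5 4 9 3 10 6 7).
Powers repeat with period 9 on this cycle, and 41 mod 9 = 5, so π^41(10) = π^5(10).
Advancing 5 steps from 10: 10 → 6 → 7 → 1 → 2 → 5.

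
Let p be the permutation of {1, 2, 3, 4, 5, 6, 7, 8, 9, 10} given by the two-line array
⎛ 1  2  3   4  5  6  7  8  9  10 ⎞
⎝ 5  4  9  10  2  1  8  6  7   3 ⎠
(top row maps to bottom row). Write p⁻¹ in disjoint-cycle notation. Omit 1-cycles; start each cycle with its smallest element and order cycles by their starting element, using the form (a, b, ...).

The cycle decomposition of p is (1, 5, 2, 4, 10, 3, 9, 7, 8, 6).
The inverse reverses every cycle; in canonical form, p⁻¹ = (1, 6, 8, 7, 9, 3, 10, 4, 2, 5).

(1, 6, 8, 7, 9, 3, 10, 4, 2, 5)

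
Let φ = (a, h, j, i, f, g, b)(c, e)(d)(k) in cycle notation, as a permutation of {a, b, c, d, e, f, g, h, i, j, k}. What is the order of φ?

14

The disjoint cycles have lengths 7, 2, 1, 1.
The order of φ is the least common multiple of its cycle lengths: lcm(7, 2) = 14.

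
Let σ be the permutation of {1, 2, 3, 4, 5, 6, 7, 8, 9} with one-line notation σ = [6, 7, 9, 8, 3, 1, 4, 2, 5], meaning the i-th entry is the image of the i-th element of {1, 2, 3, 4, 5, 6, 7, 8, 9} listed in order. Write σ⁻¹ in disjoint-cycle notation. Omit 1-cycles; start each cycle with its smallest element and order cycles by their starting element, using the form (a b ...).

(1 6)(2 8 4 7)(3 5 9)

First write σ in disjoint cycles: (1 6)(2 7 4 8)(3 9 5).
The inverse reverses every cycle; in canonical form, σ⁻¹ = (1 6)(2 8 4 7)(3 5 9).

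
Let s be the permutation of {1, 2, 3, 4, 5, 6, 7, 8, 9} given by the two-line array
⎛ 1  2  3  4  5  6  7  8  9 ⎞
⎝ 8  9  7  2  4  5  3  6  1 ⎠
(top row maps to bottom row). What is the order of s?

Decomposing into disjoint cycles gives cycle lengths 7, 2.
The order is lcm(7, 2) = 14.

14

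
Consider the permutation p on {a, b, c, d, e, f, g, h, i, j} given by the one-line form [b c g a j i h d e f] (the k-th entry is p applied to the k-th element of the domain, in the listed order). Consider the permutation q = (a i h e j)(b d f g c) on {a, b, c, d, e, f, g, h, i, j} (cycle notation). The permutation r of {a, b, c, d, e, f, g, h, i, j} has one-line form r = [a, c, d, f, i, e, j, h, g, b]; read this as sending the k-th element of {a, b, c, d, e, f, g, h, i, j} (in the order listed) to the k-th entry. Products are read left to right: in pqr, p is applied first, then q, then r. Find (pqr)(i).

(pqr)(i) = r(q(p(i))). p(i) = e, then q(e) = j, then r(j) = b, so the result is b.

b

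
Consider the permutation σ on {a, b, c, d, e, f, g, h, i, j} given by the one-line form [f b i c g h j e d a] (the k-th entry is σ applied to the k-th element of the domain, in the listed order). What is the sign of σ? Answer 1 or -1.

-1

In disjoint-cycle form the cycle lengths are 6, 3, 1.
A cycle is odd iff its length is even; σ has 1 even-length cycle, so sgn(σ) = (−1)^1 and σ is odd.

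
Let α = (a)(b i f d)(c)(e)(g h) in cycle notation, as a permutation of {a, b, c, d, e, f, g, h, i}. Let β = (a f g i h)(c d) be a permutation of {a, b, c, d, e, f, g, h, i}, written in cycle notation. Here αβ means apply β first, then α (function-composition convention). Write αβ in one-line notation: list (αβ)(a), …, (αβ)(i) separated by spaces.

d i b c e h f a g

(αβ)(x) = α(β(x)). Computing each image: α(β(a)) = α(f) = d, α(β(b)) = α(b) = i, α(β(c)) = α(d) = b, α(β(d)) = α(c) = c, α(β(e)) = α(e) = e, α(β(f)) = α(g) = h, α(β(g)) = α(i) = f, α(β(h)) = α(a) = a, α(β(i)) = α(h) = g.
Hence αβ = [d i b c e h f a g].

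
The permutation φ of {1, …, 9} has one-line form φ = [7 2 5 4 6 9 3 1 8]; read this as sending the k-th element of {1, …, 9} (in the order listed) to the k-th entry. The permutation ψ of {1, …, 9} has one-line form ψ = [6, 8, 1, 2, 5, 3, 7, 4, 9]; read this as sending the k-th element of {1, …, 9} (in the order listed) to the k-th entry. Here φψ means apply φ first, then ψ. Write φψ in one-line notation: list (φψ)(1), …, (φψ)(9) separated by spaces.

(φψ)(x) = ψ(φ(x)). Computing each image: ψ(φ(1)) = ψ(7) = 7, ψ(φ(2)) = ψ(2) = 8, ψ(φ(3)) = ψ(5) = 5, ψ(φ(4)) = ψ(4) = 2, ψ(φ(5)) = ψ(6) = 3, ψ(φ(6)) = ψ(9) = 9, ψ(φ(7)) = ψ(3) = 1, ψ(φ(8)) = ψ(1) = 6, ψ(φ(9)) = ψ(8) = 4.
Hence φψ = [7 8 5 2 3 9 1 6 4].

7 8 5 2 3 9 1 6 4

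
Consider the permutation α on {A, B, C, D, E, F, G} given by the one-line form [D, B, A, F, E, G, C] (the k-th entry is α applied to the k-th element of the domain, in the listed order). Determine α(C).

A

C is element number 3 of the domain, and entry number 3 of the one-line form is A, so α(C) = A.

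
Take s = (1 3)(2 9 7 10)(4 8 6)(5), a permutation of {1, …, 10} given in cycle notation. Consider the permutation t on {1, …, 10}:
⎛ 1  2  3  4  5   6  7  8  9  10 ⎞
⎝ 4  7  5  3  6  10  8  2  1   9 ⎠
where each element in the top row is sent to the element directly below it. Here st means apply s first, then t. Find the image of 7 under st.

9

(st)(7) = t(s(7)). s(7) = 10, then t(10) = 9. So (st)(7) = 9.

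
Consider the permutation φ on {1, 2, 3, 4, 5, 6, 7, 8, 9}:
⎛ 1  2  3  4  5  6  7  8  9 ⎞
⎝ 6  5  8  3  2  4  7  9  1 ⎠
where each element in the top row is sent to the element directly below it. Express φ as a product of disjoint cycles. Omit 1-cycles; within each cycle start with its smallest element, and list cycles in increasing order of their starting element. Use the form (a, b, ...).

Start at 1 and follow images: 1 → 6 → 4 → 3 → 8 → 9 → 1, giving the cycle (1, 6, 4, 3, 8, 9).
Repeating from the next unused element and collecting all non-trivial cycles gives (1, 6, 4, 3, 8, 9)(2, 5).

(1, 6, 4, 3, 8, 9)(2, 5)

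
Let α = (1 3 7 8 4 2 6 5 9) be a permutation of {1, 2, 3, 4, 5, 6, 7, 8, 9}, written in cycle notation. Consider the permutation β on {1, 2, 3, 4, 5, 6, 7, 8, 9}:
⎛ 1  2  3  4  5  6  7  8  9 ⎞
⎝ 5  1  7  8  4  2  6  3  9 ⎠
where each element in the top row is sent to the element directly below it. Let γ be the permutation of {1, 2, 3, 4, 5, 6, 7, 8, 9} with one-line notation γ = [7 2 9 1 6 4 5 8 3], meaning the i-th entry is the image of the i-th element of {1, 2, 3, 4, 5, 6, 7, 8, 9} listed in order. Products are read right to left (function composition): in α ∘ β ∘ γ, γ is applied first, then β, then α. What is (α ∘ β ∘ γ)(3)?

(α ∘ β ∘ γ)(3) = α(β(γ(3))). γ(3) = 9, then β(9) = 9, then α(9) = 1, so the result is 1.

1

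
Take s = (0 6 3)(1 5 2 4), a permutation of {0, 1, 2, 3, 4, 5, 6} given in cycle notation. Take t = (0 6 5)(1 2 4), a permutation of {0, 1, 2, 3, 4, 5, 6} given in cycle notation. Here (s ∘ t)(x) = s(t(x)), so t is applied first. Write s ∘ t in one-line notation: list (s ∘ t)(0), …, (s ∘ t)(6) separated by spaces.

3 4 1 0 5 6 2

Chase each element through t then s: 0 → 6 → 3; 1 → 2 → 4; 2 → 4 → 1; 3 → 3 → 0; 4 → 1 → 5; 5 → 0 → 6; 6 → 5 → 2.
So s ∘ t in one-line form is 3 4 1 0 5 6 2.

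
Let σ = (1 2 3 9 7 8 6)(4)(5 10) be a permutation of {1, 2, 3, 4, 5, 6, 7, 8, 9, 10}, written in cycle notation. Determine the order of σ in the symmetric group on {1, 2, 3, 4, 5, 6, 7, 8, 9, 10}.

The cycle type of σ is (7, 2, 1).
The order of σ is the least common multiple of its cycle lengths: lcm(7, 2) = 14.

14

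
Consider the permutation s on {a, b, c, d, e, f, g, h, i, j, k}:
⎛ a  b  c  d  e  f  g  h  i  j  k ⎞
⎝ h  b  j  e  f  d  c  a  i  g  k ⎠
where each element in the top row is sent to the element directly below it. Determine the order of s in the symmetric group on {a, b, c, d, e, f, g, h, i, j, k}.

Decomposing into disjoint cycles gives cycle lengths 3, 3, 2, 1, 1, 1.
Since disjoint cycles commute, ord(s) = lcm(3, 3, 2) = 6.

6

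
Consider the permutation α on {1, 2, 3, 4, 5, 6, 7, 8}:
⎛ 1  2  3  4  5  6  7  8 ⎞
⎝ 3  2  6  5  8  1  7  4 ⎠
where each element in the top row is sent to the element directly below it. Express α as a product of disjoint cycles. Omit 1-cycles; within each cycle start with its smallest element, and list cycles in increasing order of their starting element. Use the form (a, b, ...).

(1, 3, 6)(4, 5, 8)

Iterating α from 1 gives 1 → 3 → 6 → 1; that is the 3-cycle (1, 3, 6).
Continuing from each remaining unvisited element yields (1, 3, 6)(4, 5, 8).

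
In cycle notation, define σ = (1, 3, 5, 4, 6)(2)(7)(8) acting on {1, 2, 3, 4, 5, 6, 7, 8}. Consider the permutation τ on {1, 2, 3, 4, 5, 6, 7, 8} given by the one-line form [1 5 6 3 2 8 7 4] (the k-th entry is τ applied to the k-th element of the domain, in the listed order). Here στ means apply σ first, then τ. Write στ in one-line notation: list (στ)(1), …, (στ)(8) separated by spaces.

(στ)(x) = τ(σ(x)). Computing each image: τ(σ(1)) = τ(3) = 6, τ(σ(2)) = τ(2) = 5, τ(σ(3)) = τ(5) = 2, τ(σ(4)) = τ(6) = 8, τ(σ(5)) = τ(4) = 3, τ(σ(6)) = τ(1) = 1, τ(σ(7)) = τ(7) = 7, τ(σ(8)) = τ(8) = 4.
Hence στ = [6 5 2 8 3 1 7 4].

6 5 2 8 3 1 7 4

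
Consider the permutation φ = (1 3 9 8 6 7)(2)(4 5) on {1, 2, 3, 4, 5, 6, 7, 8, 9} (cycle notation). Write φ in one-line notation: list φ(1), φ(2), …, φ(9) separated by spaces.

3 2 9 5 4 7 1 6 8

Each element maps to the next entry in its cycle (wrapping to the front): 1→3, 2→2, 3→9, 4→5, 5→4, 6→7, 7→1, 8→6, 9→8.
So the one-line form is 3 2 9 5 4 7 1 6 8.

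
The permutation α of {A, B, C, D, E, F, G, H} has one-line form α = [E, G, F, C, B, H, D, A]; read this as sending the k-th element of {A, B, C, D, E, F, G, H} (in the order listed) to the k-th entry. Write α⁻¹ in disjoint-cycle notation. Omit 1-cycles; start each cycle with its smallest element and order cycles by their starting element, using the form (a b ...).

The cycle decomposition of α is (A E B G D C F H).
Reversing each cycle (and rotating so the smallest element leads) gives α⁻¹ = (A H F C D G B E).

(A H F C D G B E)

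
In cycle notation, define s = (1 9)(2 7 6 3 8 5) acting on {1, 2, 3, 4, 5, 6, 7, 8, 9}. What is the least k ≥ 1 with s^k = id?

The disjoint cycles have lengths 6, 2, 1.
The order of s is the least common multiple of its cycle lengths: lcm(6, 2) = 6.

6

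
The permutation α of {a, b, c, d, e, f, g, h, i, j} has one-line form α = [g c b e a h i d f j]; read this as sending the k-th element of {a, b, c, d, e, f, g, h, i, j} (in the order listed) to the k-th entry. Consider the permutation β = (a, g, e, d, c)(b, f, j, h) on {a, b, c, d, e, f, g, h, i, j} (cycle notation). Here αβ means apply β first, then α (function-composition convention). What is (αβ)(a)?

i

First apply β: β(a) = g, then α(g) = i. Thus (αβ)(a) = i.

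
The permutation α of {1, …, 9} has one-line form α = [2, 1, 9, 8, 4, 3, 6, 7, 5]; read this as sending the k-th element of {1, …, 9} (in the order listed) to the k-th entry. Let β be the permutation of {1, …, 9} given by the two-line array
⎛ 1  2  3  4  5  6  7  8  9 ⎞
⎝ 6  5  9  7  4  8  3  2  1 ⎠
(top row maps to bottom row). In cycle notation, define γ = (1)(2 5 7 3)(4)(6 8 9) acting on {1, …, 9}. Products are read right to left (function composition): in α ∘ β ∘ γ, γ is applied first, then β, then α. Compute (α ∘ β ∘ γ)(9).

Apply the permutations in order: γ(9) = 6, then β(6) = 8, then α(8) = 7. So (α ∘ β ∘ γ)(9) = 7.

7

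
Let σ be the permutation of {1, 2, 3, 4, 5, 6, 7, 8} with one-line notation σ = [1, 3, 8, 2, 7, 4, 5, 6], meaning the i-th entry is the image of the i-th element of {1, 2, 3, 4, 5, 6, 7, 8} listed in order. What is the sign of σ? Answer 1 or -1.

-1

In disjoint-cycle form the cycle lengths are 5, 2, 1.
A cycle is odd iff its length is even; σ has 1 even-length cycle, so sgn(σ) = (−1)^1 and σ is odd.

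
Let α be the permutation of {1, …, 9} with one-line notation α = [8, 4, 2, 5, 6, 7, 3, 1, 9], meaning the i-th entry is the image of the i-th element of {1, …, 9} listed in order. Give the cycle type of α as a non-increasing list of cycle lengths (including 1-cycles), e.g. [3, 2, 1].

The disjoint cycles are (1 8)(2 4 5 6 7 3)(9), with lengths 6, 2, 1 in non-increasing order.

[6, 2, 1]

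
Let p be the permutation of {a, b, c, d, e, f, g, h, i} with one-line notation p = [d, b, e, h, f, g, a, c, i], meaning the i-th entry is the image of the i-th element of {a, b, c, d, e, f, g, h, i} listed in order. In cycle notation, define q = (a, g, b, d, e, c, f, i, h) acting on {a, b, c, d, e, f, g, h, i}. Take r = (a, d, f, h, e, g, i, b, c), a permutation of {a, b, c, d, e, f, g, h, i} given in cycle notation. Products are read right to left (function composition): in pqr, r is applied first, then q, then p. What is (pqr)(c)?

a

Apply the permutations in order: r(c) = a, then q(a) = g, then p(g) = a. So (pqr)(c) = a.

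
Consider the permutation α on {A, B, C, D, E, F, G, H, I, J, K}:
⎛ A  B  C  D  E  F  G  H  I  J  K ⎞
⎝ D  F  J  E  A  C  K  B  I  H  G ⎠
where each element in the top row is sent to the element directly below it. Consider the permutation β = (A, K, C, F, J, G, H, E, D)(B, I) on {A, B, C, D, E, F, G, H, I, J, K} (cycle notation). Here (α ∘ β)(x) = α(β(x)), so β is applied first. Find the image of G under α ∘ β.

β(G) = H, then α(H) = B; composing gives (α ∘ β)(G) = B.

B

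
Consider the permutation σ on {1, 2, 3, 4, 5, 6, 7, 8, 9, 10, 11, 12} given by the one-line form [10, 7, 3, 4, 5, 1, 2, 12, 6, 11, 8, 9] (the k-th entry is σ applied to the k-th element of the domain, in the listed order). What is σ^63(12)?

Tracing 12 → 9 → … returns to 12 after 7 steps, so 12 lies in a 7-cycle (1 10 11 8 12 9 6).
Powers repeat with period 7 on this cycle, and 63 mod 7 = 0, so σ^63(12) = σ^0(12).
So σ^63(12) = 12.

12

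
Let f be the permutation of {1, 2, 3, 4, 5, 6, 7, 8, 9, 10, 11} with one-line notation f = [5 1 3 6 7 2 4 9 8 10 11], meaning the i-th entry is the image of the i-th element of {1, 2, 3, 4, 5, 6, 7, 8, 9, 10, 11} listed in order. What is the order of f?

6

Decomposing into disjoint cycles gives cycle lengths 6, 2, 1, 1, 1.
The order is lcm(6, 2) = 6.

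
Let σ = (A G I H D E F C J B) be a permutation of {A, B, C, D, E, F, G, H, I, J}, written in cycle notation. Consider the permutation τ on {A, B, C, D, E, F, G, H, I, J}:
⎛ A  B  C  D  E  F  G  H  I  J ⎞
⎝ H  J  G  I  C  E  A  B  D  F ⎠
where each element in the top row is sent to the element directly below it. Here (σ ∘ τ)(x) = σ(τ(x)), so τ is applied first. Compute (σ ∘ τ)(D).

First apply τ: τ(D) = I, then σ(I) = H. Thus (σ ∘ τ)(D) = H.

H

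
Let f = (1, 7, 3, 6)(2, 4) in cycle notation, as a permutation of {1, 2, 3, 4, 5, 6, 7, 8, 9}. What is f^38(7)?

7 lies in the 4-cycle (1, 7, 3, 6).
Powers repeat with period 4 on this cycle, and 38 mod 4 = 2, so f^38(7) = f^2(7).
Stepping 2 places around the cycle: 7 → 3 → 6.

6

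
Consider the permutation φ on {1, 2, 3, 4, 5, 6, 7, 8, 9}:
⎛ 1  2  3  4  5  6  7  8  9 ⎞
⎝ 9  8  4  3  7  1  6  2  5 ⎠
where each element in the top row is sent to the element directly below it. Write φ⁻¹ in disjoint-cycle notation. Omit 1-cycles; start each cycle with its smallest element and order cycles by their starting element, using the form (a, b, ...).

(1, 6, 7, 5, 9)(2, 8)(3, 4)

The cycle decomposition of φ is (1, 9, 5, 7, 6)(2, 8)(3, 4).
The inverse reverses every cycle; in canonical form, φ⁻¹ = (1, 6, 7, 5, 9)(2, 8)(3, 4).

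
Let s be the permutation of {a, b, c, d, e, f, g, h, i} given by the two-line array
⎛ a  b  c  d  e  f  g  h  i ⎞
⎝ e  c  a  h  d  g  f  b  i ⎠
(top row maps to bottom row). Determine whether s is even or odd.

even

In disjoint-cycle form the cycle lengths are 6, 2, 1.
A cycle of length ℓ contributes ℓ−1 transpositions, so s is a product of 5 + 1 = 6 transpositions — even.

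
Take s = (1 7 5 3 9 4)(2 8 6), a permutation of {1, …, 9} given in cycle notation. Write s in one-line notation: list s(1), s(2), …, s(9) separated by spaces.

7 8 9 1 3 2 5 6 4

Image by image: 1→7, 2→8, 3→9, 4→1, 5→3, 6→2, 7→5, 8→6, 9→4.
So the one-line form is 7 8 9 1 3 2 5 6 4.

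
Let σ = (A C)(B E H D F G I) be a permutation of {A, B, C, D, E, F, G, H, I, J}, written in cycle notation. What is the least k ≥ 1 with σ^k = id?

The disjoint cycles have lengths 7, 2, 1.
Since disjoint cycles commute, ord(σ) = lcm(7, 2) = 14.

14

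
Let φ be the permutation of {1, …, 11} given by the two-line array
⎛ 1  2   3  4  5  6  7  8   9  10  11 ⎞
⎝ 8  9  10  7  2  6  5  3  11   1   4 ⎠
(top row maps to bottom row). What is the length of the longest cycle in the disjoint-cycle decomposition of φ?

6

Decomposing into disjoint cycles gives (1, 8, 3, 10)(2, 9, 11, 4, 7, 5); the longest has length 6.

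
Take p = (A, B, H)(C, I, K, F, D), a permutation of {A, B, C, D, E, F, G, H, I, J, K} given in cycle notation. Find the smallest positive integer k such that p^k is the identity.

15

The cycle type of p is (5, 3, 1, 1, 1).
The order of p is the least common multiple of its cycle lengths: lcm(5, 3) = 15.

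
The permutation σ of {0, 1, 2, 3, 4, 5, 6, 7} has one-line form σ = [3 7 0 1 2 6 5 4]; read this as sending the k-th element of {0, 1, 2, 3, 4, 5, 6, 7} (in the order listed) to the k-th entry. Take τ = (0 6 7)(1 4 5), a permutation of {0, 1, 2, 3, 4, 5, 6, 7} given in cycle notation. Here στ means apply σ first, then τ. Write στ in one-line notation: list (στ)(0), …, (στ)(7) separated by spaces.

For each element, apply σ then τ: 0 → 3 → 3; 1 → 7 → 0; 2 → 0 → 6; 3 → 1 → 4; 4 → 2 → 2; 5 → 6 → 7; 6 → 5 → 1; 7 → 4 → 5.
Collecting the images, στ = [3 0 6 4 2 7 1 5].

3 0 6 4 2 7 1 5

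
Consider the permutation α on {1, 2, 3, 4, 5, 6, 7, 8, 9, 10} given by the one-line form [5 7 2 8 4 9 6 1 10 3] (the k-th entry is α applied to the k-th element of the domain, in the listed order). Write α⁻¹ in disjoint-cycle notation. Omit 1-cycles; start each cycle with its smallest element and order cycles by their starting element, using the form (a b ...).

The cycle decomposition of α is (1 5 4 8)(2 7 6 9 10 3).
The inverse reverses every cycle; in canonical form, α⁻¹ = (1 8 4 5)(2 3 10 9 6 7).

(1 8 4 5)(2 3 10 9 6 7)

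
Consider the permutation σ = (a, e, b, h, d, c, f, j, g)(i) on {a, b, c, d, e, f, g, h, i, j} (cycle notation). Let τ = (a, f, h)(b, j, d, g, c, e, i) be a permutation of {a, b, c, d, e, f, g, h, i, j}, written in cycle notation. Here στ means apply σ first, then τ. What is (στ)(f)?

d

σ(f) = j, then τ(j) = d; composing gives (στ)(f) = d.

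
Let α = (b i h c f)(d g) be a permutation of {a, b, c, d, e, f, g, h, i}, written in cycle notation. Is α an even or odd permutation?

The cycle lengths are 5, 2, 1, 1.
A cycle is odd iff its length is even; α has 1 even-length cycle, so sgn(α) = (−1)^1 and α is odd.

odd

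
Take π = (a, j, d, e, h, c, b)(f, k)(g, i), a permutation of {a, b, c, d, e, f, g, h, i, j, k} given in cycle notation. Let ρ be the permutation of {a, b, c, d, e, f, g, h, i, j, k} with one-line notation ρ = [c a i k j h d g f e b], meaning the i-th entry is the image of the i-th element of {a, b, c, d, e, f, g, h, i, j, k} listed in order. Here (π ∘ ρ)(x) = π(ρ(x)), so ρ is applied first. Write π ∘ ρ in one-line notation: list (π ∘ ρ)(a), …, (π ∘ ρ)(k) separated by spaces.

b j g f d c e i k h a

Chase each element through ρ then π: a → c → b; b → a → j; c → i → g; d → k → f; e → j → d; f → h → c; g → d → e; h → g → i; i → f → k; j → e → h; k → b → a.
Collecting the images, π ∘ ρ = [b j g f d c e i k h a].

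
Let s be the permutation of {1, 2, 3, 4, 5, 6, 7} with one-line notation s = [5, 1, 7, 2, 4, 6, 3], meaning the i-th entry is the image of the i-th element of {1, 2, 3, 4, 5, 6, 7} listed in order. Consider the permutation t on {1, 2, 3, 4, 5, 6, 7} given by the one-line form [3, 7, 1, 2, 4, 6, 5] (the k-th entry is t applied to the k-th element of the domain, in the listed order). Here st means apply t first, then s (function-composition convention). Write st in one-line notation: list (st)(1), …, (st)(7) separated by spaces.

7 3 5 1 2 6 4

(st)(x) = s(t(x)). Computing each image: s(t(1)) = s(3) = 7, s(t(2)) = s(7) = 3, s(t(3)) = s(1) = 5, s(t(4)) = s(2) = 1, s(t(5)) = s(4) = 2, s(t(6)) = s(6) = 6, s(t(7)) = s(5) = 4.
Hence st = [7 3 5 1 2 6 4].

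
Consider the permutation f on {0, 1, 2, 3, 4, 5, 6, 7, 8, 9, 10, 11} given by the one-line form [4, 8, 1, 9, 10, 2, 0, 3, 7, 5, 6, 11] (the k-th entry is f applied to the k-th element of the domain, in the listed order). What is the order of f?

28

Writing f as disjoint cycles, the cycle lengths are 7, 4, 1.
The order is lcm(7, 4) = 28.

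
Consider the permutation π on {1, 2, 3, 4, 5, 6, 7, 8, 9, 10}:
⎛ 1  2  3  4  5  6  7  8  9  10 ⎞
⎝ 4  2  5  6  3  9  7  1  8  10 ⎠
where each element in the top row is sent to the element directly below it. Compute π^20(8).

8

Tracing 8 → 1 → … returns to 8 after 5 steps, so 8 lies in a 5-cycle (1, 4, 6, 9, 8).
On a 5-cycle, π^5 is the identity, so π^20 = π^0 there (20 ≡ 0 mod 5).
So π^20(8) = 8.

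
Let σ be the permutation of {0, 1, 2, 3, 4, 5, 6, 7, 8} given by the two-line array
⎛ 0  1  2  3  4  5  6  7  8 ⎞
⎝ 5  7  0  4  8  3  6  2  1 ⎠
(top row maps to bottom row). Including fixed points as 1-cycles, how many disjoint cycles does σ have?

2

The cycle decomposition is (0 5 3 4 8 1 7 2)(6), which has 2 cycles (counting 1-cycles).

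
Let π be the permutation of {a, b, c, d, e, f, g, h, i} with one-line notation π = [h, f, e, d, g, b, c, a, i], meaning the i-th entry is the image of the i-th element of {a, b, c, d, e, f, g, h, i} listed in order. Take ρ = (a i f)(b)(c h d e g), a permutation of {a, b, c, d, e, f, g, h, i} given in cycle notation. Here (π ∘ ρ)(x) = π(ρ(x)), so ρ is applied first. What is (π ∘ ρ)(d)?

g

ρ(d) = e, then π(e) = g; composing gives (π ∘ ρ)(d) = g.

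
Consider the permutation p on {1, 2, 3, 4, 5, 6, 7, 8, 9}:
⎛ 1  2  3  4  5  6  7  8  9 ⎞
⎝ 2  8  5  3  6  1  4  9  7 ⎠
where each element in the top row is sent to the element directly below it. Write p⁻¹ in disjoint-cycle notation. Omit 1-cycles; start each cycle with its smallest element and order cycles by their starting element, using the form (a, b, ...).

The cycle decomposition of p is (1, 2, 8, 9, 7, 4, 3, 5, 6).
The inverse reverses every cycle; in canonical form, p⁻¹ = (1, 6, 5, 3, 4, 7, 9, 8, 2).

(1, 6, 5, 3, 4, 7, 9, 8, 2)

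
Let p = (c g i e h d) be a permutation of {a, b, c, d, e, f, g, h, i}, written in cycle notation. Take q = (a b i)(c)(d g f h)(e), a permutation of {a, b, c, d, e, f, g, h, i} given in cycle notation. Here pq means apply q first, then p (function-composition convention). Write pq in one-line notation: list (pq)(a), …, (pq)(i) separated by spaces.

b e g i h d f c a

(pq)(x) = p(q(x)). Computing each image: p(q(a)) = p(b) = b, p(q(b)) = p(i) = e, p(q(c)) = p(c) = g, p(q(d)) = p(g) = i, p(q(e)) = p(e) = h, p(q(f)) = p(h) = d, p(q(g)) = p(f) = f, p(q(h)) = p(d) = c, p(q(i)) = p(a) = a.
Hence pq = [b e g i h d f c a].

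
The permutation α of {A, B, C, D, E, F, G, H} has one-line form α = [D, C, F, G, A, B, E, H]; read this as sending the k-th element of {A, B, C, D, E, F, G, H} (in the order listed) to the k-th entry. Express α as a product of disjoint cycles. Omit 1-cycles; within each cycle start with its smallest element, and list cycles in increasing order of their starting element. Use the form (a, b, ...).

Start at A and follow images: A → D → G → E → A, giving the cycle (A, D, G, E).
Repeating from the next unused element and collecting all non-trivial cycles gives (A, D, G, E)(B, C, F).

(A, D, G, E)(B, C, F)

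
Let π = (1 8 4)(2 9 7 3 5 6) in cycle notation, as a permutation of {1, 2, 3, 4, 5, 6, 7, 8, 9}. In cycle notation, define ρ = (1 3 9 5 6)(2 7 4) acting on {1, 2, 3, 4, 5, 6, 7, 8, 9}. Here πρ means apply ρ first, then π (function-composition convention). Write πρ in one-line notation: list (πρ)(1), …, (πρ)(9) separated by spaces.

(πρ)(x) = π(ρ(x)). Computing each image: π(ρ(1)) = π(3) = 5, π(ρ(2)) = π(7) = 3, π(ρ(3)) = π(9) = 7, π(ρ(4)) = π(2) = 9, π(ρ(5)) = π(6) = 2, π(ρ(6)) = π(1) = 8, π(ρ(7)) = π(4) = 1, π(ρ(8)) = π(8) = 4, π(ρ(9)) = π(5) = 6.
Hence πρ = [5 3 7 9 2 8 1 4 6].

5 3 7 9 2 8 1 4 6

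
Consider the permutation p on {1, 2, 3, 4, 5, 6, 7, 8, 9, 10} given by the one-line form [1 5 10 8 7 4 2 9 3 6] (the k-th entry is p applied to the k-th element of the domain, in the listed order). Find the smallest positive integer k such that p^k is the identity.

Writing p as disjoint cycles, the cycle lengths are 6, 3, 1.
The order of p is the least common multiple of its cycle lengths: lcm(6, 3) = 6.

6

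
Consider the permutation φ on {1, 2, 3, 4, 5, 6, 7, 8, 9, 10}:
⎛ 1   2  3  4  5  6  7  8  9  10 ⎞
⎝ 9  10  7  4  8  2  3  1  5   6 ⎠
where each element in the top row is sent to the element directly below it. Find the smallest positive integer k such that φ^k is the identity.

12

Decomposing into disjoint cycles gives cycle lengths 4, 3, 2, 1.
The order of φ is the least common multiple of its cycle lengths: lcm(4, 3, 2) = 12.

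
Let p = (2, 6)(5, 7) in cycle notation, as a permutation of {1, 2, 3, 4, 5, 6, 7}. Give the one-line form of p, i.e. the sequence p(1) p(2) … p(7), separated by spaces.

1 6 3 4 7 2 5

Reading each image from the cycles: 1→1, 2→6, 3→3, 4→4, 5→7, 6→2, 7→5.
Listing these in domain order gives 1 6 3 4 7 2 5.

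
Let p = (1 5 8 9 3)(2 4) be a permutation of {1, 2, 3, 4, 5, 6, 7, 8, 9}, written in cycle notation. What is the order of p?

10

The cycle type of p is (5, 2, 1, 1).
The order is lcm(5, 2) = 10.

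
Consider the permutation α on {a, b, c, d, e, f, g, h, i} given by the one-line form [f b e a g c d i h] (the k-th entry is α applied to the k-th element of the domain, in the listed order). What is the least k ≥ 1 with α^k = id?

6

Writing α as disjoint cycles, the cycle lengths are 6, 2, 1.
The order is lcm(6, 2) = 6.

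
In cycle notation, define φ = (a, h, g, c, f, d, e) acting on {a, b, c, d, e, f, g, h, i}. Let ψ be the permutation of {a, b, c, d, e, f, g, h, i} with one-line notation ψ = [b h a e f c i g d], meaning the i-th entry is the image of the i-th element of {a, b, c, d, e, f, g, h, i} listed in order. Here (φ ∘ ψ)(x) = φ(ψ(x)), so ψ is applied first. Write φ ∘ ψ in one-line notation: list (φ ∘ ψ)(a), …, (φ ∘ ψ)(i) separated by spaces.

b g h a d f i c e

(φ ∘ ψ)(x) = φ(ψ(x)). Computing each image: φ(ψ(a)) = φ(b) = b, φ(ψ(b)) = φ(h) = g, φ(ψ(c)) = φ(a) = h, φ(ψ(d)) = φ(e) = a, φ(ψ(e)) = φ(f) = d, φ(ψ(f)) = φ(c) = f, φ(ψ(g)) = φ(i) = i, φ(ψ(h)) = φ(g) = c, φ(ψ(i)) = φ(d) = e.
Hence φ ∘ ψ = [b g h a d f i c e].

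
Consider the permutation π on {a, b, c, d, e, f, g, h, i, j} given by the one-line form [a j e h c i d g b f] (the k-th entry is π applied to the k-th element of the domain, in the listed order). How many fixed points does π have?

1

The fixed points (elements with π(x) = x) are {a}, so there is 1.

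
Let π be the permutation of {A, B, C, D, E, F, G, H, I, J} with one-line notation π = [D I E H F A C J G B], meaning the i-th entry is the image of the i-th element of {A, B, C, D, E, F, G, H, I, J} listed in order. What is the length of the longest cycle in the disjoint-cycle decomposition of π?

10

Decomposing into disjoint cycles gives (A, D, H, J, B, I, G, C, E, F); the longest has length 10.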